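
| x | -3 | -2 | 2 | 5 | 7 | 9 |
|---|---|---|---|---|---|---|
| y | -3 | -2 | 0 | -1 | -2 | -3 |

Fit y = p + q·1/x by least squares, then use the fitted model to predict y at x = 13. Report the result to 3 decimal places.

ŷ = -1.716

The normal equations are: 6·p + (38/315)·q = -11;  (38/315)·p + (135713/198450)·q = 124/105.
(Σ1 = 6, Σ1/x = 38/315, Σ1/x·1/x = 135713/198450, Σy = -11, Σ1/x·y = 124/105.)
Δ = 6·(135713/198450) − (38/315)² = 81139/19845.
p = ((-11)·(135713/198450) − (38/315)·(124/105))/(81139/19845) = -304223/162278; q = (6·(124/105) − (38/315)·(-11))/(81139/19845) = 166950/81139.
At x = 13: ŷ = (-304223/162278)·(1) + (166950/81139)·(1/13) = -3620999/2109614.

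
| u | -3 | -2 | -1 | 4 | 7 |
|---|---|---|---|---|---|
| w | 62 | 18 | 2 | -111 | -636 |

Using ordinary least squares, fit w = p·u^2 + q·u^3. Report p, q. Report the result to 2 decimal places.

Forming XᵀX = [[2755, 17555]; [17555, 122539]] and Xᵀw = [-32308, -227072]ᵀ gives XᵀX·[p, q]ᵀ = Xᵀw.
det = 2755·122539 − 17555² = 29416920.
p = ((-32308)·122539 − 17555·(-227072))/29416920 = 2271579/2451410; q = (2755·(-227072) − 17555·(-32308))/29416920 = -973607/490282.

p = 0.93, q = -1.99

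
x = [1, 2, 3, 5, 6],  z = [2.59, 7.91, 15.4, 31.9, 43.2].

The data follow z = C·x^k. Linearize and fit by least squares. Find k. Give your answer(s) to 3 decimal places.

With ln zᵢ as the transformed response and ln xᵢ as the regressor:
Σln x = 5.1930, Σ(ln x)² = 7.4881, Σln z = 12.9826, Σln x·ln z = 16.7579.
Equations: 7.4881·k + 5.1930·ln C = 16.7579;  5.1930·k + 5·ln C = 12.9826.
Δ = 7.4881·5 − (5.1930)² = 10.4737; k = (16.7579·5 − 5.1930·12.9826)/10.4737 = 1.56308, ln C = (7.4881·12.9826 − 5.1930·16.7579)/10.4737 = 0.97312.

k = 1.563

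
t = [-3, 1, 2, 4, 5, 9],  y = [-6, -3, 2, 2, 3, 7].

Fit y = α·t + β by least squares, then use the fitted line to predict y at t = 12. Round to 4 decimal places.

ŷ = 10.7114

Entries of XᵀX: Σt·t = 136, Σt = 18, Σ1 = 6.
Right-hand side: Σt·y = 105, Σy = 5.
XᵀX·[α, β]ᵀ = Xᵀy becomes [[136, 18]; [18, 6]]·[α, β]ᵀ = [105, 5]ᵀ.
Determinant 136·6 − 18² = 492.
α = (105·6 − 18·5)/492 = 45/41; β = (136·5 − 18·105)/492 = -605/246.
At t = 12: ŷ = (45/41)·(12) + (-605/246)·(1) = 2635/246.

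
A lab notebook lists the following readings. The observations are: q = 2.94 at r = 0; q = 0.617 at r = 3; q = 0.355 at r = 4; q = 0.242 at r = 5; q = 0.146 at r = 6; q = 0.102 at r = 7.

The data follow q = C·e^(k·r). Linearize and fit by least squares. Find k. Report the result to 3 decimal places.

With ln qᵢ as the transformed response and rᵢ as the regressor:
Σr = 25.0000, Σ(r)² = 135.0000, Σln q = -6.0659, Σr·ln q = -40.2097.
Equations: 135.0000·k + 25.0000·ln C = -40.2097;  25.0000·k + 6·ln C = -6.0659.
Δ = 135.0000·6 − (25.0000)² = 185.0000; k = (-40.2097·6 − 25.0000·-6.0659)/185.0000 = -0.48439, ln C = (135.0000·-6.0659 − 25.0000·-40.2097)/185.0000 = 1.00730.

k = -0.484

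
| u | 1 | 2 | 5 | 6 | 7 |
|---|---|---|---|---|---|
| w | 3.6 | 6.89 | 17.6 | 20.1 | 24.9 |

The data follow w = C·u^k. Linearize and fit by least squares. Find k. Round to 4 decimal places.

With ln wᵢ as the transformed response and ln uᵢ as the regressor:
AᵀA = [[10.0677, 6.0403]; [6.0403, 5]], rhs = [17.5859, 12.2945]ᵀ  (here Σln u = 6.0403, Σ(ln u)² = 10.0677, Σln w = 12.2945, Σln u·ln w = 17.5859).
Δ = 10.0677·5 − (6.0403)² = 13.8539; k = (17.5859·5 − 6.0403·12.2945)/13.8539 = 0.98657, ln C = (10.0677·12.2945 − 6.0403·17.5859)/13.8539 = 1.26707.

k = 0.9866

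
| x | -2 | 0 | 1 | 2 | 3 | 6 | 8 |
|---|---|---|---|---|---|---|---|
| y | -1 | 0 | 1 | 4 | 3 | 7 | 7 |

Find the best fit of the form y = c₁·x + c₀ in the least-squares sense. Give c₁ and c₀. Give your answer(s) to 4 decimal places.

c₁ = 0.8924, c₀ = 0.7052

Entries of AᵀA: Σx·x = 118, Σx = 18, Σ1 = 7.
And Σx·y = 118, Σy = 21.
So AᵀA·[c₁, c₀]ᵀ = Aᵀy: [[118, 18]; [18, 7]]·[c₁, c₀]ᵀ = [118, 21]ᵀ.
Determinant 118·7 − 18² = 502.
c₁ = (118·7 − 18·21)/502 = 224/251; c₀ = (118·21 − 18·118)/502 = 177/251.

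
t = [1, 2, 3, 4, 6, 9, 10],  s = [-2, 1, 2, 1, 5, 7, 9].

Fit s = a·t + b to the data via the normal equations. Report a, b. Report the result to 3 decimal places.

a = 1.083, b = -2.131

Entries of XᵀX: Σt·t = 247, Σt = 35, Σ1 = 7.
And Σt·s = 193, Σs = 23.
Determinant 247·7 − 35² = 504.
a = (193·7 − 35·23)/504 = 13/12; b = (247·23 − 35·193)/504 = -179/84.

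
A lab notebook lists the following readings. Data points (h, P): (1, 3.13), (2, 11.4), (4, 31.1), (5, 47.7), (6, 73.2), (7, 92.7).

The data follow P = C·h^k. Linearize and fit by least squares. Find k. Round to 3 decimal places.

k = 1.714

Linearized form: ln P = k·ln h + ln C. From the 6 transformed points,
Σln h = 7.4265, Σ(ln h)² = 11.9895, Σln P = 19.6993, Σln h·ln P = 29.1783.
Equations: 11.9895·k + 7.4265·ln C = 29.1783;  7.4265·k + 6·ln C = 19.6993.
Solving (det = 16.7835): k = 1.71429, ln C = 1.16135.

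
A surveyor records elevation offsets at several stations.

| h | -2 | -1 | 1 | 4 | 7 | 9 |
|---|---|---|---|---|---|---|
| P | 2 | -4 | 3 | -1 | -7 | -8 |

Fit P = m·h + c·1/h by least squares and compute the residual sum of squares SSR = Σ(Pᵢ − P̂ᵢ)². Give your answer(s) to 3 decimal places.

SSR = 9.370

With design matrix X, XᵀX = [[152, 6]; [6, 148933/63504]] and XᵀP = [-122, 139/36]ᵀ.
Determinant 152·(148933/63504) − 6² = 2543959/7938.
m = ((-122)·(148933/63504) − 6·(139/36))/(2543959/7938) = -9820501/10175836; c = (152·(139/36) − 6·(-122))/(2543959/7938) = 10469340/2543959.
Residuals: 10824675/5087918, -8646485/10175836, -1529351/10175836, 4659207/2543959, -8469825/10175836, 2324781/10175836; SSR = 47675143/5087918.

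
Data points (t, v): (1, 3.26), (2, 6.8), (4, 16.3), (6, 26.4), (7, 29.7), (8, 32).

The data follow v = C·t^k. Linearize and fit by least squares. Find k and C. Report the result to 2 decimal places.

k = 1.14, C = 3.24

Linearized form: ln v = k·ln t + ln C. From the 6 transformed points,
XᵀX = [[13.7233, 7.8966]; [7.8966, 6]], rhs = [24.8688, 16.0201]ᵀ  (here Σln t = 7.8966, Σ(ln t)² = 13.7233, Σln v = 16.0201, Σln t·ln v = 24.8688).
Δ = 13.7233·6 − (7.8966)² = 19.9843; k = (24.8688·6 − 7.8966·16.0201)/19.9843 = 1.13638, ln C = (13.7233·16.0201 − 7.8966·24.8688)/19.9843 = 1.17443, so C = exp(1.17443) = 3.23631.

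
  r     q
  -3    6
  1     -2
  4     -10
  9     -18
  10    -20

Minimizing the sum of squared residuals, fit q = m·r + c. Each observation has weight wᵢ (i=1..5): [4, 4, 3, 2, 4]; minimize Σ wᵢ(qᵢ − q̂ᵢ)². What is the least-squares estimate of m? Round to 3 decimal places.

m = -2.005

With design matrix M, MᵀWM = [[650, 62]; [62, 17]] and MᵀWq = [-1324, -130]ᵀ.
Eliminating c: 17·(row 1) − 62·(row 2) gives 7206·m = 17·(-1324) − 62·(-130) = -14448, so m = -2408/1201.
Then c = ((-130) − 62·(-2408/1201))/17 = -402/1201.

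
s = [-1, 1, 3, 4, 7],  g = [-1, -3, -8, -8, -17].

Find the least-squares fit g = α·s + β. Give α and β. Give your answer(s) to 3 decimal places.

α = -1.995, β = -1.815

Setting ∂/∂α … = 0 gives: 76·α + 14·β = -177;  14·α + 5·β = -37.
Δ = 76·5 − 14² = 184.
α = ((-177)·5 − 14·(-37))/184 = -367/184; β = (76·(-37) − 14·(-177))/184 = -167/92.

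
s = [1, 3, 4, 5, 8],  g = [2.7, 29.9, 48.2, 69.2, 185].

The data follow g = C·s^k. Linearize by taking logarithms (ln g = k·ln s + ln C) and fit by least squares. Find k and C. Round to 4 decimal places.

With ln gᵢ as the transformed response and ln sᵢ as the regressor:
Sums: Σln s = 6.1738, Σ(ln s)² = 10.0431, Σln g = 17.7238, Σln s·ln g = 26.7799.
Normal system: [[10.0431, 6.1738]; [6.1738, 5]]·[k, ln C]ᵀ = [26.7799, 17.7238]ᵀ.
Solving (det = 12.1000): k = 2.02285, ln C = 1.04703, so C = exp(1.04703) = 2.84918.

k = 2.0229, C = 2.8492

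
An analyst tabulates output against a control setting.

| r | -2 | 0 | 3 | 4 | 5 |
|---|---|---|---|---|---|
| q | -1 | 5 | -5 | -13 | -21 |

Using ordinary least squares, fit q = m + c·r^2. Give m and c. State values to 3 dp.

m = 4.052, c = -1.023

Sums needed: Σ1 = 5, Σr^2 = 54, Σr^2·r^2 = 978.
For Xᵀq: Σq = -35, Σr^2·q = -782.
Determinant 5·978 − 54² = 1974.
m = ((-35)·978 − 54·(-782))/1974 = 1333/329; c = (5·(-782) − 54·(-35))/1974 = -1010/987.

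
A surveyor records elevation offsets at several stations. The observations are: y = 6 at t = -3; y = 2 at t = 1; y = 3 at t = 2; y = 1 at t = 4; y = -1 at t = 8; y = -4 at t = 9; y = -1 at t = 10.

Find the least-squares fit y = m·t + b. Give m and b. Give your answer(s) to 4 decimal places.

Setting ∂/∂m … = 0 gives: 275·m + 31·b = -60;  31·m + 7·b = 6.
Eliminating b: 7·(row 1) − 31·(row 2) gives 964·m = 7·(-60) − 31·6 = -606, so m = -303/482.
Then b = (6 − 31·(-303/482))/7 = 1755/482.

m = -0.6286, b = 3.6411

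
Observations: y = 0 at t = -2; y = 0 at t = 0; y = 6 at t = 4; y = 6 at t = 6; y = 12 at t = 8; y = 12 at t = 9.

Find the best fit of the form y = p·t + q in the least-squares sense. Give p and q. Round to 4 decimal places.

XᵀX·[p, q]ᵀ = Xᵀy reads: 201·p + 25·q = 264;  25·p + 6·q = 36.
(Σt·t = 201, Σt = 25, Σ1 = 6, Σt·y = 264, Σy = 36.)
Determinant 201·6 − 25² = 581.
p = (264·6 − 25·36)/581 = 684/581; q = (201·36 − 25·264)/581 = 636/581.

p = 1.1773, q = 1.0947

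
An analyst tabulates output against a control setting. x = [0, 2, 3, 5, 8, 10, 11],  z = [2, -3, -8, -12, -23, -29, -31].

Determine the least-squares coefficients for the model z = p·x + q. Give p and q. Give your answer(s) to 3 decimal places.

The normal equations are: 323·p + 39·q = -905;  39·p + 7·q = -104.
det = 323·7 − 39² = 740.
p = ((-905)·7 − 39·(-104))/740 = -2279/740; q = (323·(-104) − 39·(-905))/740 = 1703/740.

p = -3.080, q = 2.301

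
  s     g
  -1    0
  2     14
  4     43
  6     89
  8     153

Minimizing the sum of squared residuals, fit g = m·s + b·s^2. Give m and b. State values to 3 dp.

m = 2.418, b = 2.084

Setting ∂/∂m … = 0 gives: 121·m + 799·b = 1958;  799·m + 5665·b = 13740.
Eliminating b: 5665·(row 1) − 799·(row 2) gives 47064·m = 5665·1958 − 799·13740 = 113810, so m = 56905/23532.
Then b = (13740 − 799·(56905/23532))/5665 = 49049/23532.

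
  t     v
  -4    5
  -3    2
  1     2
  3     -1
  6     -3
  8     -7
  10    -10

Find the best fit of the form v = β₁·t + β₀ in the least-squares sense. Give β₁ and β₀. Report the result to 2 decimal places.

β₁ = -0.96, β₀ = 1.16

From the data, Σt·t = 235, Σt = 21, Σ1 = 7.
For Aᵀv: Σt·v = -201, Σv = -12.
Determinant 235·7 − 21² = 1204.
β₁ = ((-201)·7 − 21·(-12))/1204 = -165/172; β₀ = (235·(-12) − 21·(-201))/1204 = 1401/1204.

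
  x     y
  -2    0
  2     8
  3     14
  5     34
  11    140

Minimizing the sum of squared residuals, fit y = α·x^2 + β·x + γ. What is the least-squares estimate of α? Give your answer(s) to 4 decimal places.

α = 0.9866

Entries of AᵀA: Σx^2·x^2 = 15379, Σx^2·x = 1483, Σx^2 = 163, Σx·x = 163, Σx = 19, Σ1 = 5.
And Σx^2·y = 17948, Σx·y = 1768, Σy = 196.
Normal equations: [[15379, 1483, 163]; [1483, 163, 19]; [163, 19, 5]]·[α, β, γ]ᵀ = [17948, 1768, 196]ᵀ.
Inverting the 3×3 Gram matrix, [α, β, γ]ᵀ = [103667/105072, 198049/105072, -1109/8756]ᵀ.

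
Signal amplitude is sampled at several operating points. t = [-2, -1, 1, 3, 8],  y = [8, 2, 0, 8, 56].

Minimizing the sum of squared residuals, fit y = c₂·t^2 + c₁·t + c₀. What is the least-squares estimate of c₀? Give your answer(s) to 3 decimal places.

c₀ = 0.992

Compute the Gram sums: Σt^2·t^2 = 4195, Σt^2·t = 531, Σt^2 = 79, Σt·t = 79, Σt = 9, Σ1 = 5.
Moment sums: Σt^2·y = 3690, Σt·y = 454, Σy = 74.
XᵀX·[c₂, c₁, c₀]ᵀ = Xᵀy becomes [[4195, 531, 79]; [531, 79, 9]; [79, 9, 5]]·[c₂, c₁, c₀]ᵀ = [3690, 454, 74]ᵀ.
Row-reducing yields c₂ = 41974/42367, c₁ = -43442/42367, c₀ = 42038/42367.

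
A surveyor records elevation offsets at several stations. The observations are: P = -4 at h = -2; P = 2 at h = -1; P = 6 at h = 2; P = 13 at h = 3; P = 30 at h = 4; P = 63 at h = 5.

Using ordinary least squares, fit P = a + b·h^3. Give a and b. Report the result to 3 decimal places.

a = 0.848, b = 0.488

The normal system MᵀM·[a, b]ᵀ = MᵀP is [[6, 215]; [215, 20579]]·[a, b]ᵀ = [110, 10224]ᵀ.
Eliminating b: 20579·(row 1) − 215·(row 2) gives 77249·a = 20579·110 − 215·10224 = 65530, so a = 65530/77249.
Then b = (10224 − 215·(65530/77249))/20579 = 37694/77249.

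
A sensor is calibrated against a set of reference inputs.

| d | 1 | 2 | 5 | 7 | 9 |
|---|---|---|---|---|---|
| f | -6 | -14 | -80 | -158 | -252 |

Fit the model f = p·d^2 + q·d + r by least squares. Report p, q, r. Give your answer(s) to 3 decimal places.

Normal-equation sums: Σd^2·d^2 = 9604, Σd^2·d = 1206, Σd^2 = 160, Σd·d = 160, Σd = 24, Σ1 = 5.
And Σd^2·f = -30216, Σd·f = -3808, Σf = -510.
Normal equations: [[9604, 1206, 160]; [1206, 160, 24]; [160, 24, 5]]·[p, q, r]ᵀ = [-30216, -3808, -510]ᵀ.
Solving the 3×3 system (Gaussian elimination) gives p = -33576/11299, q = -14740/11299, r = -7314/11299.

p = -2.972, q = -1.305, r = -0.647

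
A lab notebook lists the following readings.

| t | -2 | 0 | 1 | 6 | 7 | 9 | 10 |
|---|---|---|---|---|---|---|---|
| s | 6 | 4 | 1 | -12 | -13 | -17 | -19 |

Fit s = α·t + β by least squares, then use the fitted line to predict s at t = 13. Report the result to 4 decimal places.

Setting ∂/∂α … = 0 gives: 271·α + 31·β = -517;  31·α + 7·β = -50.
Δ = 271·7 − 31² = 936.
α = ((-517)·7 − 31·(-50))/936 = -2069/936; β = (271·(-50) − 31·(-517))/936 = 2477/936.
At t = 13: ŝ = (-2069/936)·(13) + (2477/936)·(1) = -2035/78.

ŝ = -26.0897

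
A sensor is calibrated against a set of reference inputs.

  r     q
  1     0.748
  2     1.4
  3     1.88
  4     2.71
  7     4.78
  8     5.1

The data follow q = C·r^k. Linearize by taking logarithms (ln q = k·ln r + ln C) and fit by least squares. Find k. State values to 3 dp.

Taking logs, ln q = k·ln r + ln C, so regress ln q on ln r.
Sums: Σln r = 7.2034, Σ(ln r)² = 11.7199, Σln q = 4.8680, Σln r·ln q = 8.7410.
Normal system: [[11.7199, 7.2034]; [7.2034, 6]]·[k, ln C]ᵀ = [8.7410, 4.8680]ᵀ.
Δ = 11.7199·6 − (7.2034)² = 18.4301; k = (8.7410·6 − 7.2034·4.8680)/18.4301 = 0.94300, ln C = (11.7199·4.8680 − 7.2034·8.7410)/18.4301 = -0.32080.

k = 0.943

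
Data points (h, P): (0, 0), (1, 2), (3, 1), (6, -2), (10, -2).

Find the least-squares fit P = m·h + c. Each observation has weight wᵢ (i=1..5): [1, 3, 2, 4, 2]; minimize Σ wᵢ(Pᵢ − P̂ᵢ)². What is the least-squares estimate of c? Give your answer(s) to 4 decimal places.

XᵀWX·[m, c]ᵀ = XᵀWP reads: 365·m + 53·c = -76;  53·m + 12·c = -4.
(Σwᵢ·h·h = 365, Σwᵢ·h = 53, Σwᵢ·1 = 12, Σwᵢ·h·P = -76, Σwᵢ·P = -4.)
Δ = 365·12 − 53² = 1571.
m = ((-76)·12 − 53·(-4))/1571 = -700/1571; c = (365·(-4) − 53·(-76))/1571 = 2568/1571.

c = 1.6346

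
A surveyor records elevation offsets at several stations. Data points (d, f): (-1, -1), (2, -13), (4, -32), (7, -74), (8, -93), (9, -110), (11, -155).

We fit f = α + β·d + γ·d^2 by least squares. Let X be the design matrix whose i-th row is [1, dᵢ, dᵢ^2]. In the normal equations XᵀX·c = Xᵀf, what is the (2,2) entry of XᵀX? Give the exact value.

336

Row 2 ↔ basis d, column 2 ↔ basis d, so (XᵀX)_{2,2} = Σᵢ (d)·(d) = (-1)·(-1) + (2)·(2) + (4)·(4) + (7)·(7) + (8)·(8) + (9)·(9) + (11)·(11) = 336.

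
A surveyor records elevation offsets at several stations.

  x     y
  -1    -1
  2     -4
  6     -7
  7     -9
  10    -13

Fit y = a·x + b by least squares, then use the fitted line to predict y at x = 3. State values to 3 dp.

ŷ = -4.904

AᵀA·[a, b]ᵀ = Aᵀy reads: 190·a + 24·b = -242;  24·a + 5·b = -34.
(Σx·x = 190, Σx = 24, Σ1 = 5, Σx·y = -242, Σy = -34.)
Δ = 190·5 − 24² = 374.
a = ((-242)·5 − 24·(-34))/374 = -197/187; b = (190·(-34) − 24·(-242))/374 = -326/187.
At x = 3: ŷ = (-197/187)·(3) + (-326/187)·(1) = -917/187.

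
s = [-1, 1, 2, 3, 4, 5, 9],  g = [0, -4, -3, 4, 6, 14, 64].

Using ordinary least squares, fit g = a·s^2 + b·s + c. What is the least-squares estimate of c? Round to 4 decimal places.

The normal system MᵀM·[a, b, c]ᵀ = Mᵀg is [[7541, 953, 137]; [953, 137, 23]; [137, 23, 7]]·[a, b, c]ᵀ = [5650, 672, 81]ᵀ.
Row-reducing yields a = 31921/31962, b = -250673/159810, c = -10734/3805.

c = -2.8210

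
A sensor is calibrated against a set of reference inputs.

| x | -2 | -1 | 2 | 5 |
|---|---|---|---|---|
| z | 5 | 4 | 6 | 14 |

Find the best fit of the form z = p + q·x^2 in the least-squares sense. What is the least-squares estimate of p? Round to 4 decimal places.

The normal equations are: 4·p + 34·q = 29;  34·p + 658·q = 398.
(Σ1 = 4, Σx^2 = 34, Σx^2·x^2 = 658, Σz = 29, Σx^2·z = 398.)
Δ = 4·658 − 34² = 1476.
p = (29·658 − 34·398)/1476 = 925/246; q = (4·398 − 34·29)/1476 = 101/246.

p = 3.7602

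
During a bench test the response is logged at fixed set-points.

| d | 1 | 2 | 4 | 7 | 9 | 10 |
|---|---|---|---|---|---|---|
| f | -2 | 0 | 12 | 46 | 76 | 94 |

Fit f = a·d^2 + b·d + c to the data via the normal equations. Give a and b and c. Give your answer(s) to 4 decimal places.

The normal system AᵀA·[a, b, c]ᵀ = Aᵀf is [[19235, 2145, 251]; [2145, 251, 33]; [251, 33, 6]]·[a, b, c]ᵀ = [18000, 1992, 226]ᵀ.
Solving the 3×3 system (Gaussian elimination) gives a = 115/122, b = 6921/16958, c = -34010/8479.

a = 0.9426, b = 0.4081, c = -4.0111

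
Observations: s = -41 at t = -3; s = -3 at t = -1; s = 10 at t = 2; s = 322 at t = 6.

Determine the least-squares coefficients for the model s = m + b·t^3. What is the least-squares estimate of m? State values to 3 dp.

The normal system XᵀX·[m, b]ᵀ = Xᵀs is [[4, 196]; [196, 47450]]·[m, b]ᵀ = [288, 70742]ᵀ.
Δ = 4·47450 − 196² = 151384.
m = (288·47450 − 196·70742)/151384 = -24979/18923; b = (4·70742 − 196·288)/151384 = 28315/18923.

m = -1.320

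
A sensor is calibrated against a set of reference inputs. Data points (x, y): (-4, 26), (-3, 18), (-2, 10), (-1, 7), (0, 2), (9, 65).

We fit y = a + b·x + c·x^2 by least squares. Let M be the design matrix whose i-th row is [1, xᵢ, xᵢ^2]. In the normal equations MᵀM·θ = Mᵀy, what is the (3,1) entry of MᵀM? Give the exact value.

Row 3 ↔ basis x^2, column 1 ↔ basis 1, so (MᵀM)_{3,1} = Σᵢ x^2 = (16)·(1) + (9)·(1) + (4)·(1) + (1)·(1) + (0)·(1) + (81)·(1) = 111.

111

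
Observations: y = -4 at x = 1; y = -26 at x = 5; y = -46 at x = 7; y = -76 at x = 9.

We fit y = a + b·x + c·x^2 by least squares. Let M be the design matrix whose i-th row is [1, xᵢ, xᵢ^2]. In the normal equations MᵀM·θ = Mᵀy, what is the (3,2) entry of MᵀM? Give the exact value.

Row 3 ↔ basis x^2, column 2 ↔ basis x, so (MᵀM)_{3,2} = Σᵢ (x^2)·(x) = (1)·(1) + (25)·(5) + (49)·(7) + (81)·(9) = 1198.

1198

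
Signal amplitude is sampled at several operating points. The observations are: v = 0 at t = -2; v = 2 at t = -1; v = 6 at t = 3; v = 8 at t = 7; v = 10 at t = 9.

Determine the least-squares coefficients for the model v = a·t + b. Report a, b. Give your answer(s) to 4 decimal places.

a = 0.8491, b = 2.4828

The normal equations are: 144·a + 16·b = 162;  16·a + 5·b = 26.
det = 144·5 − 16² = 464.
a = (162·5 − 16·26)/464 = 197/232; b = (144·26 − 16·162)/464 = 72/29.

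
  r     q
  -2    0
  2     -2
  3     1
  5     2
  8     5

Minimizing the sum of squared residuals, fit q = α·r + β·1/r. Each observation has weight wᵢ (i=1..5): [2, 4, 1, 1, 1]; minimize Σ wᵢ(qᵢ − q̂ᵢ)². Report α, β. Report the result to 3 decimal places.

Sums needed: Σwᵢ·r·r = 122, Σwᵢ·r·1/r = 9, Σwᵢ·1/r·1/r = 24001/14400.
And Σwᵢ·r·q = 37, Σwᵢ·1/r·q = -317/120.
Δ = 122·(24001/14400) − 9² = 880861/7200.
α = (37·(24001/14400) − 9·(-317/120))/(880861/7200) = 1230397/1761722; β = (122·(-317/120) − 9·37)/(880861/7200) = -4718040/880861.

α = 0.698, β = -5.356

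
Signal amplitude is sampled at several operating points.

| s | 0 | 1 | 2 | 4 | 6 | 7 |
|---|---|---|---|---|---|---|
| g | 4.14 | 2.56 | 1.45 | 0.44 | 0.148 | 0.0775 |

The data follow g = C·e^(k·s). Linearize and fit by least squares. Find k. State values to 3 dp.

k = -0.571

With ln gᵢ as the transformed response and sᵢ as the regressor:
XᵀX = [[106.0000, 20.0000]; [20.0000, 6]], rhs = [-30.9664, -2.5567]ᵀ  (here Σs = 20.0000, Σ(s)² = 106.0000, Σln g = -2.5567, Σs·ln g = -30.9664).
Δ = 106.0000·6 − (20.0000)² = 236.0000; k = (-30.9664·6 − 20.0000·-2.5567)/236.0000 = -0.57061, ln C = (106.0000·-2.5567 − 20.0000·-30.9664)/236.0000 = 1.47591.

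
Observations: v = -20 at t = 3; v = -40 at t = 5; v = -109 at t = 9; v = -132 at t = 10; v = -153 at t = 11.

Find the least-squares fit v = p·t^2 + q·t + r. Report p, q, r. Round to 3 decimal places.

p = -0.989, q = -3.011, r = -1.421

MᵀM·[p, q, r]ᵀ = Mᵀv reads: 31908·p + 3212·q + 336·r = -41722;  3212·p + 336·q + 38·r = -4244;  336·p + 38·q + 5·r = -454.
Solving the 3×3 system (Gaussian elimination) gives p = -4223/4268, q = -12853/4268, r = -3033/2134.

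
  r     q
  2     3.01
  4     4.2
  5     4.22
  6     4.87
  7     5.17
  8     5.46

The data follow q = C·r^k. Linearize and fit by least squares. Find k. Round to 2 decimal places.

Linearized form: ln q = k·ln r + ln C. From the 6 transformed points,
Σln r = 9.5060, Σ(ln r)² = 16.3136, Σln q = 8.9003, Σln r·ln q = 14.6337.
Equations: 16.3136·k + 9.5060·ln C = 14.6337;  9.5060·k + 6·ln C = 8.9003.
Solving (det = 7.5177): k = 0.42519, ln C = 0.80974.

k = 0.43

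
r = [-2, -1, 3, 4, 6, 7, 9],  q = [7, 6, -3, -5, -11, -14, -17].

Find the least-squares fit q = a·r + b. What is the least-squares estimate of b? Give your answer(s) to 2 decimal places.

b = 3.25

XᵀX·[a, b]ᵀ = Xᵀq reads: 196·a + 26·b = -366;  26·a + 7·b = -37.
(Σr·r = 196, Σr = 26, Σ1 = 7, Σr·q = -366, Σq = -37.)
Determinant 196·7 − 26² = 696.
a = ((-366)·7 − 26·(-37))/696 = -200/87; b = (196·(-37) − 26·(-366))/696 = 283/87.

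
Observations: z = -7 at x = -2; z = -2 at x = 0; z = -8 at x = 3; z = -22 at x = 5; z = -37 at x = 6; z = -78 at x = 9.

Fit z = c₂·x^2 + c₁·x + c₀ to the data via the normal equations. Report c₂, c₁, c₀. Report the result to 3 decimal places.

c₂ = -1.028, c₁ = 0.694, c₀ = -1.550

Entries of AᵀA: Σx^2·x^2 = 8579, Σx^2·x = 1089, Σx^2 = 155, Σx·x = 155, Σx = 21, Σ1 = 6.
Moment sums: Σx^2·z = -8300, Σx·z = -1044, Σz = -154.
AᵀA·[c₂, c₁, c₀]ᵀ = Aᵀz becomes [[8579, 1089, 155]; [1089, 155, 21]; [155, 21, 6]]·[c₂, c₁, c₀]ᵀ = [-8300, -1044, -154]ᵀ.
Row-reducing yields c₂ = -11435/11128, c₁ = 7725/11128, c₀ = -4313/2782.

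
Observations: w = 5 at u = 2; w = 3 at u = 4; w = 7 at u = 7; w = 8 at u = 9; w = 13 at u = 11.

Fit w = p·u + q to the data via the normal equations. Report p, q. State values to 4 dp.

With design matrix M, MᵀM = [[271, 33]; [33, 5]] and Mᵀw = [286, 36]ᵀ.
Determinant 271·5 − 33² = 266.
p = (286·5 − 33·36)/266 = 121/133; q = (271·36 − 33·286)/266 = 159/133.

p = 0.9098, q = 1.1955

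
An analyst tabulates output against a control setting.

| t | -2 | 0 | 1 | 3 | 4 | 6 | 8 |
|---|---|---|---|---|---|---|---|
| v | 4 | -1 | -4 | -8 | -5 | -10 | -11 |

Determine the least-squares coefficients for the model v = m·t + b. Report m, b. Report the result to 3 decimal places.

The normal system AᵀA·[m, b]ᵀ = Aᵀv is [[130, 20]; [20, 7]]·[m, b]ᵀ = [-204, -35]ᵀ.
Eliminating b: 7·(row 1) − 20·(row 2) gives 510·m = 7·(-204) − 20·(-35) = -728, so m = -364/255.
Then b = ((-35) − 20·(-364/255))/7 = -47/51.

m = -1.427, b = -0.922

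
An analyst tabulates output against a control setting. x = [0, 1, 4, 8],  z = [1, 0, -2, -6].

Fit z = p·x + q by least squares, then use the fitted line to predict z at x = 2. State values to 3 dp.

With design matrix A, AᵀA = [[81, 13]; [13, 4]] and Aᵀz = [-56, -7]ᵀ.
Eliminating q: 4·(row 1) − 13·(row 2) gives 155·p = 4·(-56) − 13·(-7) = -133, so p = -133/155.
Then q = ((-7) − 13·(-133/155))/4 = 161/155.
At x = 2: ẑ = (-133/155)·(2) + (161/155)·(1) = -21/31.

ẑ = -0.677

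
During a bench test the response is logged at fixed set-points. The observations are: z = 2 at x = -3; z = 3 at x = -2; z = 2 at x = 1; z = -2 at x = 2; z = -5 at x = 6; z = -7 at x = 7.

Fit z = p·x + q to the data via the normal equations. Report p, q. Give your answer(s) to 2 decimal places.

p = -0.97, q = 0.61

The normal equations are: 103·p + 11·q = -93;  11·p + 6·q = -7.
Δ = 103·6 − 11² = 497.
p = ((-93)·6 − 11·(-7))/497 = -481/497; q = (103·(-7) − 11·(-93))/497 = 302/497.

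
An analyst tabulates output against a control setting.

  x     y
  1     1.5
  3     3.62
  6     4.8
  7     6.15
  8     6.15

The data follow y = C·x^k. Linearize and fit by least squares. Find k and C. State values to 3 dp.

Let Y = ln y. Fitting Y = k·ln x + ln C by least squares:
XᵀX = [[12.5280, 6.9157]; [6.9157, 5]], rhs = [11.5358, 6.8935]ᵀ  (here Σln x = 6.9157, Σ(ln x)² = 12.5280, Σln y = 6.8935, Σln x·ln y = 11.5358).
Δ = 12.5280·5 − (6.9157)² = 14.8127; k = (11.5358·5 − 6.9157·6.8935)/14.8127 = 0.67547, ln C = (12.5280·6.8935 − 6.9157·11.5358)/14.8127 = 0.44441, so C = exp(0.44441) = 1.55957.

k = 0.675, C = 1.560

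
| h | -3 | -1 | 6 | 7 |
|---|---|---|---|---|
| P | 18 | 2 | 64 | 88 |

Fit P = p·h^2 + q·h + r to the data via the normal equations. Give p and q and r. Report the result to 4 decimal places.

p = 1.8776, q = -0.5173, r = -0.4290

Sums needed: Σh^2·h^2 = 3779, Σh^2·h = 531, Σh^2 = 95, Σh·h = 95, Σh = 9, Σ1 = 4.
Right-hand side: Σh^2·P = 6780, Σh·P = 944, ΣP = 172.
Row-reducing yields p = 24743/13178, q = -6817/13178, r = -257/599.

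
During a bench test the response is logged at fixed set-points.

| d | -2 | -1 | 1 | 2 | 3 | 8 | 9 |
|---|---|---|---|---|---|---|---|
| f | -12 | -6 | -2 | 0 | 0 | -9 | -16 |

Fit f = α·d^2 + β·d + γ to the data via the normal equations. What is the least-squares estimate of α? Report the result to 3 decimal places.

Setting ∂/∂α … = 0 gives: 10772·α + 1268·β + 164·γ = -1928;  1268·α + 164·β + 20·γ = -188;  164·α + 20·β + 7·γ = -45.
Row-reducing yields α = -6687/14788, β = 41803/14788, γ = -14459/3697.

α = -0.452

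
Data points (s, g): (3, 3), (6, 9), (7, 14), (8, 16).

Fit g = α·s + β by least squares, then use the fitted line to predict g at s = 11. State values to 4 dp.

ĝ = 23.7143

With design matrix X, XᵀX = [[158, 24]; [24, 4]] and Xᵀg = [289, 42]ᵀ.
Eliminating β: 4·(row 1) − 24·(row 2) gives 56·α = 4·289 − 24·42 = 148, so α = 37/14.
Then β = (42 − 24·(37/14))/4 = -75/14.
At s = 11: ĝ = (37/14)·(11) + (-75/14)·(1) = 166/7.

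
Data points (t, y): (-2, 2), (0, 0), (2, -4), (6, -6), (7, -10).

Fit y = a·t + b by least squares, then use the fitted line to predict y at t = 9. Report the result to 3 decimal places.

Entries of AᵀA: Σt·t = 93, Σt = 13, Σ1 = 5.
Right-hand side: Σt·y = -118, Σy = -18.
Eliminating b: 5·(row 1) − 13·(row 2) gives 296·a = 5·(-118) − 13·(-18) = -356, so a = -89/74.
Then b = ((-18) − 13·(-89/74))/5 = -35/74.
At t = 9: ŷ = (-89/74)·(9) + (-35/74)·(1) = -418/37.

ŷ = -11.297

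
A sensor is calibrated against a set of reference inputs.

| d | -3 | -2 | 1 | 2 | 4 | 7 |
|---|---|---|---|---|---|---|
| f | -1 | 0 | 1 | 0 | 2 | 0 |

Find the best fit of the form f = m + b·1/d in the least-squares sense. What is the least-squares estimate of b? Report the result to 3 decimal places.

Setting ∂/∂m … = 0 gives: 6·m + (89/84)·b = 2;  (89/84)·m + (11953/7056)·b = 11/6.
Eliminating b: (11953/7056)·(row 1) − (89/84)·(row 2) gives (63797/7056)·m = (11953/7056)·2 − (89/84)·(11/6) = 425/294, so m = 10200/63797.
Then b = ((11/6) − (89/84)·(10200/63797))/(11953/7056) = 62664/63797.

b = 0.982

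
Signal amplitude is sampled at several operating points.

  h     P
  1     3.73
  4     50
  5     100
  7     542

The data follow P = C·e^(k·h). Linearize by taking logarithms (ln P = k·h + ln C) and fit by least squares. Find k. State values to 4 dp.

k = 0.8272

With ln Pᵢ as the transformed response and hᵢ as the regressor:
XᵀX = [[91.0000, 17.0000]; [17.0000, 4]], rhs = [84.0572, 16.1289]ᵀ  (here Σh = 17.0000, Σ(h)² = 91.0000, Σln P = 16.1289, Σh·ln P = 84.0572).
Δ = 91.0000·4 − (17.0000)² = 75.0000; k = (84.0572·4 − 17.0000·16.1289)/75.0000 = 0.82717, ln C = (91.0000·16.1289 − 17.0000·84.0572)/75.0000 = 0.51672.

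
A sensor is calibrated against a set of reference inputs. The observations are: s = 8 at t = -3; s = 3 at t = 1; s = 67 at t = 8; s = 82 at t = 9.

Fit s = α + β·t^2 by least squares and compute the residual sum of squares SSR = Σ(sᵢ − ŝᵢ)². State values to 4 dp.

With design matrix X, XᵀX = [[4, 155]; [155, 10739]] and Xᵀs = [160, 11005]ᵀ.
Δ = 4·10739 − 155² = 18931.
α = (160·10739 − 155·11005)/18931 = 12465/18931; β = (4·11005 − 155·160)/18931 = 19220/18931.
Residuals: -33997/18931, 25108/18931, 25832/18931, -16943/18931; SSR = 144766/18931.

SSR = 7.6470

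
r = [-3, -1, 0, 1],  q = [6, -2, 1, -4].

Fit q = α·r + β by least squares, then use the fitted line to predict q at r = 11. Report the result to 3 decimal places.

q̂ = -25.600

Normal-equation sums: Σr·r = 11, Σr = -3, Σ1 = 4.
Right-hand side: Σr·q = -20, Σq = 1.
So MᵀM·[α, β]ᵀ = Mᵀq: [[11, -3]; [-3, 4]]·[α, β]ᵀ = [-20, 1]ᵀ.
Eliminating β: 4·(row 1) − (-3)·(row 2) gives 35·α = 4·(-20) − (-3)·1 = -77, so α = -11/5.
Then β = (1 − (-3)·(-11/5))/4 = -7/5.
At r = 11: q̂ = (-11/5)·(11) + (-7/5)·(1) = -128/5.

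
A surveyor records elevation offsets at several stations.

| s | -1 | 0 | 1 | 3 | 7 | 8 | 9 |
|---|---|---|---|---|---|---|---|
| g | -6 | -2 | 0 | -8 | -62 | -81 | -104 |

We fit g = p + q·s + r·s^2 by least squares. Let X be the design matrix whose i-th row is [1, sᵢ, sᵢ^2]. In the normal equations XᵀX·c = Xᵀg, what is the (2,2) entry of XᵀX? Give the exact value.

Row 2 ↔ basis s, column 2 ↔ basis s, so (XᵀX)_{2,2} = Σᵢ (s)·(s) = (-1)·(-1) + (0)·(0) + (1)·(1) + (3)·(3) + (7)·(7) + (8)·(8) + (9)·(9) = 205.

205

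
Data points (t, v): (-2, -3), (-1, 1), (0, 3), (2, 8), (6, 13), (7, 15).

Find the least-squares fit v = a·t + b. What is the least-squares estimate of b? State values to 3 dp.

The normal equations are: 94·a + 12·b = 204;  12·a + 6·b = 37.
Eliminating b: 6·(row 1) − 12·(row 2) gives 420·a = 6·204 − 12·37 = 780, so a = 13/7.
Then b = (37 − 12·(13/7))/6 = 103/42.

b = 2.452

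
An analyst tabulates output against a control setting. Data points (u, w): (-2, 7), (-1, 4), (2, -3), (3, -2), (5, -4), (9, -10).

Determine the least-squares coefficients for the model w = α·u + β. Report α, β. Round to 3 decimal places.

α = -1.459, β = 2.557

With design matrix X, XᵀX = [[124, 16]; [16, 6]] and Xᵀw = [-140, -8]ᵀ.
Eliminating β: 6·(row 1) − 16·(row 2) gives 488·α = 6·(-140) − 16·(-8) = -712, so α = -89/61.
Then β = ((-8) − 16·(-89/61))/6 = 156/61.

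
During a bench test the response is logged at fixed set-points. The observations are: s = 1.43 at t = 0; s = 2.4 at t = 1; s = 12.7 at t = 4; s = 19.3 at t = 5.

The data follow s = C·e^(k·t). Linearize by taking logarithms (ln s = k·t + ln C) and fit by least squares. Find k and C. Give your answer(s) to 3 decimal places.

k = 0.530, C = 1.432

Taking logs, ln s = k·t + ln C, so regress ln s on t.
Over the data: Σt = 10.0000, Σ(t)² = 42.0000, Σln s = 6.7349, Σt·ln s = 25.8424.
Normal system: [[42.0000, 10.0000]; [10.0000, 4]]·[k, ln C]ᵀ = [25.8424, 6.7349]ᵀ.
Δ = 42.0000·4 − (10.0000)² = 68.0000; k = (25.8424·4 − 10.0000·6.7349)/68.0000 = 0.52972, ln C = (42.0000·6.7349 − 10.0000·25.8424)/68.0000 = 0.35941, so C = exp(0.35941) = 1.43248.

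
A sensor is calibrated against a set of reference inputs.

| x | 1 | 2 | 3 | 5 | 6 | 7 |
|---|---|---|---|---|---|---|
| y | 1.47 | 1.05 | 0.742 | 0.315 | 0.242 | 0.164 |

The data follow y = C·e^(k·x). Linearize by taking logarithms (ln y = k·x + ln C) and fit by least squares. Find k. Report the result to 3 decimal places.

Taking logs, ln y = k·x + ln C, so regress ln y on x.
Σx = 24.0000, Σ(x)² = 124.0000, Σln y = -4.2462, Σx·ln y = -27.3564.
Equations: 124.0000·k + 24.0000·ln C = -27.3564;  24.0000·k + 6·ln C = -4.2462.
Solving (det = 168.0000): k = -0.37041, ln C = 0.77393.

k = -0.370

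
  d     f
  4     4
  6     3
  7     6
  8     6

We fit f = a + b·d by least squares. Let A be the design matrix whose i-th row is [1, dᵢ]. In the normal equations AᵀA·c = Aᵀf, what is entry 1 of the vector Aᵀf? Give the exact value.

Entry 1 ↔ basis 1, so (Aᵀf)_{1} = Σᵢ fᵢ = (1)·(4) + (1)·(3) + (1)·(6) + (1)·(6) = 19.

19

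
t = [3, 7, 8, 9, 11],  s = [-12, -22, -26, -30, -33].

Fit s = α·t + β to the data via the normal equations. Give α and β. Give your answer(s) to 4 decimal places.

Forming MᵀM = [[324, 38]; [38, 5]] and Mᵀs = [-1031, -123]ᵀ gives MᵀM·[α, β]ᵀ = Mᵀs.
Eliminating β: 5·(row 1) − 38·(row 2) gives 176·α = 5·(-1031) − 38·(-123) = -481, so α = -481/176.
Then β = ((-123) − 38·(-481/176))/5 = -337/88.

α = -2.7330, β = -3.8295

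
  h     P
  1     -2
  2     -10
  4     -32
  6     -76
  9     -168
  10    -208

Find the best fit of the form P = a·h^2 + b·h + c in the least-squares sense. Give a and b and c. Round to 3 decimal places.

Setting ∂/∂a … = 0 gives: 18130·a + 2018·b + 238·c = -37698;  2018·a + 238·b + 32·c = -4198;  238·a + 32·b + 6·c = -496.
Inverting the 3×3 Gram matrix, [a, b, c]ᵀ = [-38356/18435, 1373/18435, -3276/6145]ᵀ.

a = -2.081, b = 0.074, c = -0.533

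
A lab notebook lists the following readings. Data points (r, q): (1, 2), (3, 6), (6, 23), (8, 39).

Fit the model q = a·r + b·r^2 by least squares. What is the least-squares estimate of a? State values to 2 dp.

Compute the Gram sums: Σr·r = 110, Σr·r^2 = 756, Σr^2·r^2 = 5474.
Right-hand side: Σr·q = 470, Σr^2·q = 3380.
MᵀM·[a, b]ᵀ = Mᵀq becomes [[110, 756]; [756, 5474]]·[a, b]ᵀ = [470, 3380]ᵀ.
det = 110·5474 − 756² = 30604.
a = (470·5474 − 756·3380)/30604 = 625/1093; b = (110·3380 − 756·470)/30604 = 4120/7651.

a = 0.57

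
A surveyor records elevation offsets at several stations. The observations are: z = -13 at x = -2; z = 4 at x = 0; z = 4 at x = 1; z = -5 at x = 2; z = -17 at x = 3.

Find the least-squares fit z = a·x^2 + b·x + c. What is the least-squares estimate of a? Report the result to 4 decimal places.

Entries of AᵀA: Σx^2·x^2 = 114, Σx^2·x = 28, Σx^2 = 18, Σx·x = 18, Σx = 4, Σ1 = 5.
And Σx^2·z = -221, Σx·z = -31, Σz = -27.
Normal equations: [[114, 28, 18]; [28, 18, 4]; [18, 4, 5]]·[a, b, c]ᵀ = [-221, -31, -27]ᵀ.
Row-reducing yields a = -4261/1358, b = 3053/1358, c = 2782/679.

a = -3.1377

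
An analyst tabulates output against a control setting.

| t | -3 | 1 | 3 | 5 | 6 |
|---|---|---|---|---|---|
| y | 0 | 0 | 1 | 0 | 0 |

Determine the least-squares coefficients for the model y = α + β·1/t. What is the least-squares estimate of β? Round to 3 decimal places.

Sums needed: Σ1 = 5, Σ1/t = 41/30, Σ1/t·1/t = 129/100.
Right-hand side: Σy = 1, Σ1/t·y = 1/3.
Normal equations: [[5, 41/30]; [41/30, 129/100]]·[α, β]ᵀ = [1, 1/3]ᵀ.
Determinant 5·(129/100) − (41/30)² = 1031/225.
α = (1·(129/100) − (41/30)·(1/3))/(1031/225) = 751/4124; β = (5·(1/3) − (41/30)·1)/(1031/225) = 135/2062.

β = 0.065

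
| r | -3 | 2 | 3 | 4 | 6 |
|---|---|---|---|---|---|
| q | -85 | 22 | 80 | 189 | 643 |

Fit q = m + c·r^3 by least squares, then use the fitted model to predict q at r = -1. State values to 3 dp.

XᵀX·[m, c]ᵀ = Xᵀq reads: 5·m + 288·c = 849;  288·m + 52274·c = 155615.
(Σ1 = 5, Σr^3 = 288, Σr^3·r^3 = 52274, Σq = 849, Σr^3·q = 155615.)
det = 5·52274 − 288² = 178426.
m = (849·52274 − 288·155615)/178426 = -218247/89213; c = (5·155615 − 288·849)/178426 = 533563/178426.
At r = -1: q̂ = (-218247/89213)·(1) + (533563/178426)·(-1) = -970057/178426.

q̂ = -5.437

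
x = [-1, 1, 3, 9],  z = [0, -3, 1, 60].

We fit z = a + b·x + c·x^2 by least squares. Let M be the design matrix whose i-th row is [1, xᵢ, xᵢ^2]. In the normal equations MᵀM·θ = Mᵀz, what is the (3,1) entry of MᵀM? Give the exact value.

92

Row 3 ↔ basis x^2, column 1 ↔ basis 1, so (MᵀM)_{3,1} = Σᵢ x^2 = (1)·(1) + (1)·(1) + (9)·(1) + (81)·(1) = 92.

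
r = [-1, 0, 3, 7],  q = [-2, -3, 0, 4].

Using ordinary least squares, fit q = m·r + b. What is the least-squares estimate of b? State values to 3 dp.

b = -2.123

With design matrix A, AᵀA = [[59, 9]; [9, 4]] and Aᵀq = [30, -1]ᵀ.
Eliminating b: 4·(row 1) − 9·(row 2) gives 155·m = 4·30 − 9·(-1) = 129, so m = 129/155.
Then b = ((-1) − 9·(129/155))/4 = -329/155.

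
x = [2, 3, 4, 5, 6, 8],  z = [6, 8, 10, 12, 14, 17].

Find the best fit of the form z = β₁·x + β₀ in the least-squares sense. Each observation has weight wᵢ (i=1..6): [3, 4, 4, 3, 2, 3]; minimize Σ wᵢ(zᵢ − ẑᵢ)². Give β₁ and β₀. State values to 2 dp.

The normal system MᵀWM·[β₁, β₀]ᵀ = MᵀWz is [[451, 85]; [85, 19]]·[β₁, β₀]ᵀ = [1048, 205]ᵀ.
det = 451·19 − 85² = 1344.
β₁ = (1048·19 − 85·205)/1344 = 829/448; β₀ = (451·205 − 85·1048)/1344 = 1125/448.

β₁ = 1.85, β₀ = 2.51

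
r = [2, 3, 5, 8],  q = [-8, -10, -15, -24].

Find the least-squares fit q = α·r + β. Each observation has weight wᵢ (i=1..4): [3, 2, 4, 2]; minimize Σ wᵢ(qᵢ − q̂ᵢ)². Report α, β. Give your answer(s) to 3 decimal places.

Compute the Gram sums: Σwᵢ·r·r = 258, Σwᵢ·r = 48, Σwᵢ·1 = 11.
For XᵀWq: Σwᵢ·r·q = -792, Σwᵢ·q = -152.
Δ = 258·11 − 48² = 534.
α = ((-792)·11 − 48·(-152))/534 = -236/89; β = (258·(-152) − 48·(-792))/534 = -200/89.

α = -2.652, β = -2.247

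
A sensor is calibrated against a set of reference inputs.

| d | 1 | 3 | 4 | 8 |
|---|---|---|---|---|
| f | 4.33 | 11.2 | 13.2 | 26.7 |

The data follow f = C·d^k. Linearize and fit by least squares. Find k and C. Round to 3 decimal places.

Let Y = ln f. Fitting Y = k·ln d + ln C by least squares:
Over the data: Σln d = 4.5643, Σ(ln d)² = 7.4528, Σln f = 9.7464, Σln d·ln f = 13.0614.
Normal system: [[7.4528, 4.5643]; [4.5643, 4]]·[k, ln C]ᵀ = [13.0614, 9.7464]ᵀ.
Δ = 7.4528·4 − (4.5643)² = 8.9781; k = (13.0614·4 − 4.5643·9.7464)/8.9781 = 0.86429, ln C = (7.4528·9.7464 − 4.5643·13.0614)/8.9781 = 1.45036, so C = exp(1.45036) = 4.26466.

k = 0.864, C = 4.265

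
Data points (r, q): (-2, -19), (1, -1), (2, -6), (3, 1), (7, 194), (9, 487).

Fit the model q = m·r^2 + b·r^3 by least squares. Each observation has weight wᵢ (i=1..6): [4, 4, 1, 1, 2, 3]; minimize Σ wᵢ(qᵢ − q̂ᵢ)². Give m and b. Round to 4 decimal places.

m = -3.0682, b = 1.0083

Sums needed: Σwᵢ·r^2·r^2 = 24650, Σwᵢ·r^2·r^3 = 210912, Σwᵢ·r^3·r^3 = 1830674.
And Σwᵢ·r^2·q = 137030, Σwᵢ·r^3·q = 1198736.
det = 24650·1830674 − 210912² = 642242356.
m = (137030·1830674 − 210912·1198736)/642242356 = -492637253/160560589; b = (24650·1198736 − 210912·137030)/642242356 = 161892760/160560589.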